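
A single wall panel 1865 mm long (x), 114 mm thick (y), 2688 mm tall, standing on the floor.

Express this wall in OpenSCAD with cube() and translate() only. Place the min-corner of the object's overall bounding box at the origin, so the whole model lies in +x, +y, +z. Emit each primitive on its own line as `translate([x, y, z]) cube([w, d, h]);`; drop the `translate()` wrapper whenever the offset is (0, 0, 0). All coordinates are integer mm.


cube([1865, 114, 2688]);


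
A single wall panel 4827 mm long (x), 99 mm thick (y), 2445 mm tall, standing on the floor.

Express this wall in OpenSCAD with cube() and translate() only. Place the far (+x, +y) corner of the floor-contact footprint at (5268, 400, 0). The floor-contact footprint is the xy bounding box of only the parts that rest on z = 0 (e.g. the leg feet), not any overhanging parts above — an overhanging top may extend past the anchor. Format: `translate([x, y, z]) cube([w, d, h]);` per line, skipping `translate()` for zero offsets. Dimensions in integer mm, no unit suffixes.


translate([441, 301, 0]) cube([4827, 99, 2445]);


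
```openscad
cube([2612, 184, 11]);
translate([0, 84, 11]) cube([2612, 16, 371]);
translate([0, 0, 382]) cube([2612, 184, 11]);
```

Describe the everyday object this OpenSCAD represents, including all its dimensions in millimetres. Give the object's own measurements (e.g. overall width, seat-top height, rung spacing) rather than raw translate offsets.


An I-beam lying along x, 2612 mm long. Overall section height 393 mm. Two flanges 184 mm wide (y) and 11 mm thick, one on the floor and one at the top; a web 16 mm thick runs between them, centred on the flange width.


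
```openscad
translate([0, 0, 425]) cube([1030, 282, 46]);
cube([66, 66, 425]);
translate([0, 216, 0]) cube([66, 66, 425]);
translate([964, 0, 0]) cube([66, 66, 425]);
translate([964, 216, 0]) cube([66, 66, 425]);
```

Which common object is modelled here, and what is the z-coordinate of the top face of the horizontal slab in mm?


A bench. The seat-top height is 471 mm.

A long slab on four corner posts — a bench. The slab sits at z = 425 with thickness 46, so the top is 425 + 46 = 471 mm.


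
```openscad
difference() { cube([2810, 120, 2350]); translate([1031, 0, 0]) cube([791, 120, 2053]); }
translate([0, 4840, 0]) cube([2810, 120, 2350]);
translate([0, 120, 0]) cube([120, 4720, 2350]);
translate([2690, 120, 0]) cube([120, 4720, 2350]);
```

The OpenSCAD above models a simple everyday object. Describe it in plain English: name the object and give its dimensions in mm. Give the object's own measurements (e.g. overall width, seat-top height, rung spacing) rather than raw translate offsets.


A single room: four walls, each 2350 mm tall and 120 mm thick, enclosing an outside footprint 2810×4960 mm (x × y), no floor or roof. The front and back walls (−y and +y sides) run the full x-width; the side walls fit between their inner faces. A door opening 791 mm wide and 2053 mm tall is cut through the front wall from the floor up, its −x edge 1031 mm from the wall's −x end.


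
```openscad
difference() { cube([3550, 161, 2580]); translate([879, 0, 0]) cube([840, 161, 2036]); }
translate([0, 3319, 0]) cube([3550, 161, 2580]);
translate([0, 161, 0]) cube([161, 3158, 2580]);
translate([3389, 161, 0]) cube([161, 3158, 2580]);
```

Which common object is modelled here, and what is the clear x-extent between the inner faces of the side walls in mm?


A single room. The interior width is 3228 mm.

Four walls enclosing a rectangle with a door in the front wall — a room. Outside width 3550 minus two 161 mm walls gives 3228 mm.


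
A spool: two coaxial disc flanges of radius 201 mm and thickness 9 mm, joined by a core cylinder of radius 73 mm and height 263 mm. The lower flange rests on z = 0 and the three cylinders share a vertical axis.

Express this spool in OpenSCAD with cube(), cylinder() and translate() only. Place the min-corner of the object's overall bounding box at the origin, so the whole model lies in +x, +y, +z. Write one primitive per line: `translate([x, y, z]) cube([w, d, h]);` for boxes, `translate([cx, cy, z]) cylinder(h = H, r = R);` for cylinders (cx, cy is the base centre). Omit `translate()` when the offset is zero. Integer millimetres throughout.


translate([201, 201, 0]) cylinder(h = 9, r = 201);
translate([201, 201, 9]) cylinder(h = 263, r = 73);
translate([201, 201, 272]) cylinder(h = 9, r = 201);


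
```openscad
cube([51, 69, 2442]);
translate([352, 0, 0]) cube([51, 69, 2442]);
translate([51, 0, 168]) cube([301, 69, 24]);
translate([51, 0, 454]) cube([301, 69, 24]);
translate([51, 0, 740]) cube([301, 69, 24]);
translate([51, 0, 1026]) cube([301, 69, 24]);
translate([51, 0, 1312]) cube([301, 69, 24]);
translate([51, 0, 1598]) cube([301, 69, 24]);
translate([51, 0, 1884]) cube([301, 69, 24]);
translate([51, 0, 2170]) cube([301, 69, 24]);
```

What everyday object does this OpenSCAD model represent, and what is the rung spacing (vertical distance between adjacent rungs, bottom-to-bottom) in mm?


A ladder. The rung spacing is 286 mm.

Two tall 51×69 posts with 8 short bars between them — a ladder. Adjacent rungs sit at z = 168 and z = 454, so the spacing is 454 − 168 = 286 mm.


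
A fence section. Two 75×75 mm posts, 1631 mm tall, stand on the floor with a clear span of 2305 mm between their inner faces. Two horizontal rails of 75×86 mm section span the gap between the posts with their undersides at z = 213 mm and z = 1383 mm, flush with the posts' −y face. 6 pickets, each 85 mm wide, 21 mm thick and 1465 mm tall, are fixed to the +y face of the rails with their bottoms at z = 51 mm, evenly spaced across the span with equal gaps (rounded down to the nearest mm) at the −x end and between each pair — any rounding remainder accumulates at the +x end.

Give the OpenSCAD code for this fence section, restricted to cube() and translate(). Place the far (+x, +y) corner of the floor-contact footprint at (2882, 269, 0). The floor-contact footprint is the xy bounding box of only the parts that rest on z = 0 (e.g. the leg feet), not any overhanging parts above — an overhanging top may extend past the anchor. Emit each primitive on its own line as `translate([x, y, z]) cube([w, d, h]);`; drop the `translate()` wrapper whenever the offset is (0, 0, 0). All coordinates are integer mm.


translate([427, 194, 0]) cube([75, 75, 1631]);
translate([2807, 194, 0]) cube([75, 75, 1631]);
translate([502, 194, 213]) cube([2305, 75, 86]);
translate([502, 194, 1383]) cube([2305, 75, 86]);
translate([758, 269, 51]) cube([85, 21, 1465]);
translate([1099, 269, 51]) cube([85, 21, 1465]);
translate([1440, 269, 51]) cube([85, 21, 1465]);
translate([1781, 269, 51]) cube([85, 21, 1465]);
translate([2122, 269, 51]) cube([85, 21, 1465]);
translate([2463, 269, 51]) cube([85, 21, 1465]);


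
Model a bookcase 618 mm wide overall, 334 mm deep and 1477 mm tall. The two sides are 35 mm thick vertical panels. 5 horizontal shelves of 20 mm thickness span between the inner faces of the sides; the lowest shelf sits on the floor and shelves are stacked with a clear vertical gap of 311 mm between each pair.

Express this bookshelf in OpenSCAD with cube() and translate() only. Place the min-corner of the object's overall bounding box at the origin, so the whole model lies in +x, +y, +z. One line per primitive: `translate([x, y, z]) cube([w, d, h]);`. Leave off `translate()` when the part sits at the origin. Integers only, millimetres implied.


cube([35, 334, 1477]);
translate([583, 0, 0]) cube([35, 334, 1477]);
translate([35, 0, 0]) cube([548, 334, 20]);
translate([35, 0, 331]) cube([548, 334, 20]);
translate([35, 0, 662]) cube([548, 334, 20]);
translate([35, 0, 993]) cube([548, 334, 20]);
translate([35, 0, 1324]) cube([548, 334, 20]);


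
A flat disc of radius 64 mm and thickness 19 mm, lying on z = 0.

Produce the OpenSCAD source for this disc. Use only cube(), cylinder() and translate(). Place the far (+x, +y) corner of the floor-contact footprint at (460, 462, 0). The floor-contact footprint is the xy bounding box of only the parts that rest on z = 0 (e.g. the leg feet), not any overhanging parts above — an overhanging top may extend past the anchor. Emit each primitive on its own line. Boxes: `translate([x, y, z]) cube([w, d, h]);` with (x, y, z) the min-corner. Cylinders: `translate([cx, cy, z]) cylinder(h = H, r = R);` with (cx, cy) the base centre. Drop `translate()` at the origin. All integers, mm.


translate([396, 398, 0]) cylinder(h = 19, r = 64);


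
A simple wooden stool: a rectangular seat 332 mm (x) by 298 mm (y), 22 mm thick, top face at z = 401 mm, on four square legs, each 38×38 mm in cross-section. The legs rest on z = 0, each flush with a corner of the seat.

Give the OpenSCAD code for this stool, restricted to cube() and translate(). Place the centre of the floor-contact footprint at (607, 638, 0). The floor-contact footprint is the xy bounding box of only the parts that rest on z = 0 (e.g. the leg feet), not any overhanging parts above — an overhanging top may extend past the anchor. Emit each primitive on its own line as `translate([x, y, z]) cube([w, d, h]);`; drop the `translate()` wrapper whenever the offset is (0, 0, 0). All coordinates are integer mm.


// leg_h = 401 - 22 = 379
translate([441, 489, 379]) cube([332, 298, 22]);
translate([441, 489, 0]) cube([38, 38, 379]);
translate([735, 489, 0]) cube([38, 38, 379]);
translate([441, 749, 0]) cube([38, 38, 379]);
translate([735, 749, 0]) cube([38, 38, 379]);


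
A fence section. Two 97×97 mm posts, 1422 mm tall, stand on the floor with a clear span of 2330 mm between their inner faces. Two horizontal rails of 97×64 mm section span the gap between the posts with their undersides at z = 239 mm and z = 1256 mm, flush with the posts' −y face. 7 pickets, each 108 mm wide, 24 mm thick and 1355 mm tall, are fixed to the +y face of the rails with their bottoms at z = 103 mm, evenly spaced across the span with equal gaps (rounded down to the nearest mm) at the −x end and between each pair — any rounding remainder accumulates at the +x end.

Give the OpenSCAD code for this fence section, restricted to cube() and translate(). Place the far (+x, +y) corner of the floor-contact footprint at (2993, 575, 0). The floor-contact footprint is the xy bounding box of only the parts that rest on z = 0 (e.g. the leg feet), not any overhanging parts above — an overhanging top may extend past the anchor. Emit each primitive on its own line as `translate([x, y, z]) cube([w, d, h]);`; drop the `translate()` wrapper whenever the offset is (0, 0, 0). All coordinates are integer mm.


translate([469, 478, 0]) cube([97, 97, 1422]);
translate([2896, 478, 0]) cube([97, 97, 1422]);
translate([566, 478, 239]) cube([2330, 97, 64]);
translate([566, 478, 1256]) cube([2330, 97, 64]);
translate([762, 575, 103]) cube([108, 24, 1355]);
translate([1066, 575, 103]) cube([108, 24, 1355]);
translate([1370, 575, 103]) cube([108, 24, 1355]);
translate([1674, 575, 103]) cube([108, 24, 1355]);
translate([1978, 575, 103]) cube([108, 24, 1355]);
translate([2282, 575, 103]) cube([108, 24, 1355]);
translate([2586, 575, 103]) cube([108, 24, 1355]);


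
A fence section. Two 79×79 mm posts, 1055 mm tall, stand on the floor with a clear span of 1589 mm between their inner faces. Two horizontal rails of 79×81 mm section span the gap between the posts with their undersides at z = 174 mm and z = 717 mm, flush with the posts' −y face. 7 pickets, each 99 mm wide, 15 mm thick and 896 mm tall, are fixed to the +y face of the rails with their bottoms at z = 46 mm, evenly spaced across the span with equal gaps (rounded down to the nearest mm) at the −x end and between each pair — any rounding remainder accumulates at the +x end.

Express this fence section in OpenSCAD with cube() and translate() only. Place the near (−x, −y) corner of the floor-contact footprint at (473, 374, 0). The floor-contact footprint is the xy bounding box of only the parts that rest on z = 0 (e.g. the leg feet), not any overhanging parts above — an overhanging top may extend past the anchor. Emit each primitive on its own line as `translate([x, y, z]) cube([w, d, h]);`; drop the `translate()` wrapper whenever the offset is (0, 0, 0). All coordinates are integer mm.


translate([473, 374, 0]) cube([79, 79, 1055]);
translate([2141, 374, 0]) cube([79, 79, 1055]);
translate([552, 374, 174]) cube([1589, 79, 81]);
translate([552, 374, 717]) cube([1589, 79, 81]);
translate([664, 453, 46]) cube([99, 15, 896]);
translate([875, 453, 46]) cube([99, 15, 896]);
translate([1086, 453, 46]) cube([99, 15, 896]);
translate([1297, 453, 46]) cube([99, 15, 896]);
translate([1508, 453, 46]) cube([99, 15, 896]);
translate([1719, 453, 46]) cube([99, 15, 896]);
translate([1930, 453, 46]) cube([99, 15, 896]);


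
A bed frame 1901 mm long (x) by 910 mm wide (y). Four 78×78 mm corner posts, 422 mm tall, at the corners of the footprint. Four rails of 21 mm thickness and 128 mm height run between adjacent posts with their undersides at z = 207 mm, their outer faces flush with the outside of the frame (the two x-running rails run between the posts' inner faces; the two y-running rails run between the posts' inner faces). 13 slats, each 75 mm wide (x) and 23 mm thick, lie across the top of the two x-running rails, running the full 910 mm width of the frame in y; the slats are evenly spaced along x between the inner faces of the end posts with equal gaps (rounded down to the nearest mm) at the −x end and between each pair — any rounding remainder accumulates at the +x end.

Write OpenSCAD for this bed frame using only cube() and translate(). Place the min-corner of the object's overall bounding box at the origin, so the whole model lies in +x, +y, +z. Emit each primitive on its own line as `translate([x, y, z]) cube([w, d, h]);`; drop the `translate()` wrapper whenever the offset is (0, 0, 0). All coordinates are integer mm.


// slat z = rail_z + rail_h = 207 + 128 = 335
// slat gap = ⌊(1745 − 13·75) / 14⌋ = 55
cube([78, 78, 422]);
translate([0, 832, 0]) cube([78, 78, 422]);
translate([1823, 0, 0]) cube([78, 78, 422]);
translate([1823, 832, 0]) cube([78, 78, 422]);
translate([78, 0, 207]) cube([1745, 21, 128]);
translate([78, 889, 207]) cube([1745, 21, 128]);
translate([0, 78, 207]) cube([21, 754, 128]);
translate([1880, 78, 207]) cube([21, 754, 128]);
translate([133, 0, 335]) cube([75, 910, 23]);
translate([263, 0, 335]) cube([75, 910, 23]);
translate([393, 0, 335]) cube([75, 910, 23]);
translate([523, 0, 335]) cube([75, 910, 23]);
translate([653, 0, 335]) cube([75, 910, 23]);
translate([783, 0, 335]) cube([75, 910, 23]);
translate([913, 0, 335]) cube([75, 910, 23]);
translate([1043, 0, 335]) cube([75, 910, 23]);
translate([1173, 0, 335]) cube([75, 910, 23]);
translate([1303, 0, 335]) cube([75, 910, 23]);
translate([1433, 0, 335]) cube([75, 910, 23]);
translate([1563, 0, 335]) cube([75, 910, 23]);
translate([1693, 0, 335]) cube([75, 910, 23]);


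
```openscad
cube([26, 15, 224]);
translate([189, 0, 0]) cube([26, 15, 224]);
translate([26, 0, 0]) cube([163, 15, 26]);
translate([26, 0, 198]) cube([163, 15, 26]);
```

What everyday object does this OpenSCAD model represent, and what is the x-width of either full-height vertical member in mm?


A picture frame. The border width is 26 mm.

Four thin pieces enclosing a rectangular opening — a picture frame. The two full-height stiles are 224 mm tall; the top rail sits at z = 198 and is 26 mm tall, so the border above the opening is 224 − 198 = 26 mm, matching the stile x-width.


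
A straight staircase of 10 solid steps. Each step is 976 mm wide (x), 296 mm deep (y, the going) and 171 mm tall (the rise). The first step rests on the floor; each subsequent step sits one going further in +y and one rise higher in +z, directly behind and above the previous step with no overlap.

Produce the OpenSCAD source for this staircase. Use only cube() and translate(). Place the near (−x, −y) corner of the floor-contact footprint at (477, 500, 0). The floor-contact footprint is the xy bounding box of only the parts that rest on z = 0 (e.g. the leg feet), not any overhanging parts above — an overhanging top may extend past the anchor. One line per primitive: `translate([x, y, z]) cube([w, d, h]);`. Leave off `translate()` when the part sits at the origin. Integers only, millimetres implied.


translate([477, 500, 0]) cube([976, 296, 171]);
translate([477, 796, 171]) cube([976, 296, 171]);
translate([477, 1092, 342]) cube([976, 296, 171]);
translate([477, 1388, 513]) cube([976, 296, 171]);
translate([477, 1684, 684]) cube([976, 296, 171]);
translate([477, 1980, 855]) cube([976, 296, 171]);
translate([477, 2276, 1026]) cube([976, 296, 171]);
translate([477, 2572, 1197]) cube([976, 296, 171]);
translate([477, 2868, 1368]) cube([976, 296, 171]);
translate([477, 3164, 1539]) cube([976, 296, 171]);


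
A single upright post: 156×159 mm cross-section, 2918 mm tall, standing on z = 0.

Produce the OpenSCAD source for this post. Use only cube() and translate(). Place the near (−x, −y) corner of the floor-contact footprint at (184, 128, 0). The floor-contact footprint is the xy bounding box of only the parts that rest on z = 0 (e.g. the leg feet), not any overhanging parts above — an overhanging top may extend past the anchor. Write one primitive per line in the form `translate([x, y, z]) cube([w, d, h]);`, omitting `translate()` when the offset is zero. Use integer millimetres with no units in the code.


translate([184, 128, 0]) cube([156, 159, 2918]);


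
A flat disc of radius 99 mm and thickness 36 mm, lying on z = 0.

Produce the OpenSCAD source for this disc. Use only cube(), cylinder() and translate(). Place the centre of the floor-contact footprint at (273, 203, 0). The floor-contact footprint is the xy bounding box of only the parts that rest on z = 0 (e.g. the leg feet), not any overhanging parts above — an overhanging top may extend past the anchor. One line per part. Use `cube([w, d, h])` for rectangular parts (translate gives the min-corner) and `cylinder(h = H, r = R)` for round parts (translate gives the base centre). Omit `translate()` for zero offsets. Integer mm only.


translate([273, 203, 0]) cylinder(h = 36, r = 99);


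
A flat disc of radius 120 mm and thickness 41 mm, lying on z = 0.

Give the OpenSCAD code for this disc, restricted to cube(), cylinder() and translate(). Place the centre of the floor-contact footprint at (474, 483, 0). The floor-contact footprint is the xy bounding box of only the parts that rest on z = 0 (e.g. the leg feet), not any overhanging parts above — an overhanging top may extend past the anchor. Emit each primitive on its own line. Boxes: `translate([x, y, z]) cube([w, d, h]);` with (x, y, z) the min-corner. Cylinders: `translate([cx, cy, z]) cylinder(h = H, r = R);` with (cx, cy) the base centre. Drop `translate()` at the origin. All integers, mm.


translate([474, 483, 0]) cylinder(h = 41, r = 120);


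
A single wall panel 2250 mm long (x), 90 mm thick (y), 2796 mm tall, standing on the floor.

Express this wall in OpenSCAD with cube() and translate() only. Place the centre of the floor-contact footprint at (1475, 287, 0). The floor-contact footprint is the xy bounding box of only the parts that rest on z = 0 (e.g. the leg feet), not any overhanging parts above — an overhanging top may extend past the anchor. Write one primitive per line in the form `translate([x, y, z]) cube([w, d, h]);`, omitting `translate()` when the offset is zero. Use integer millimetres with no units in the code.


translate([350, 242, 0]) cube([2250, 90, 2796]);


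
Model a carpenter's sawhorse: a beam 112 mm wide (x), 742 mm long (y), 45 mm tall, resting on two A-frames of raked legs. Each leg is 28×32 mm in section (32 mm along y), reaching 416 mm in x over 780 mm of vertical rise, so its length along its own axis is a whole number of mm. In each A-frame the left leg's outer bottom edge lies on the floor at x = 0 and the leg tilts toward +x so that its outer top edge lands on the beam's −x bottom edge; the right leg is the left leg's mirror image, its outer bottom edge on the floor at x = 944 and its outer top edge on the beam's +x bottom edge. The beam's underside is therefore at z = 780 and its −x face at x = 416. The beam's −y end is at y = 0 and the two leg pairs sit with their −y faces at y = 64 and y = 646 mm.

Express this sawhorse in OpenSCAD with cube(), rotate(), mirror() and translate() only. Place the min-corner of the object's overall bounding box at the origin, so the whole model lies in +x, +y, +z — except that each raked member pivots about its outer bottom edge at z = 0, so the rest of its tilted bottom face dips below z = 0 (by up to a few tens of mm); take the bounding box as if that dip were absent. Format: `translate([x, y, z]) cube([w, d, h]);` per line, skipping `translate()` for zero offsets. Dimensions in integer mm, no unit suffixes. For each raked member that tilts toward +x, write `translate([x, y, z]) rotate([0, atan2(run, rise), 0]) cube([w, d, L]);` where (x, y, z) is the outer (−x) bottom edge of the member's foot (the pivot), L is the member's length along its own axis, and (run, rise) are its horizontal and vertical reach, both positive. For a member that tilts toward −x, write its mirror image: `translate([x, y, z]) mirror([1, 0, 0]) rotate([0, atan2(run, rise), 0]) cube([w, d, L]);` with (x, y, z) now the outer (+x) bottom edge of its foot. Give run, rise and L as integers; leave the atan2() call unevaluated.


translate([416, 0, 780]) cube([112, 742, 45]);
translate([0, 64, 0]) rotate([0, atan2(416, 780), 0]) cube([28, 32, 884]);
translate([944, 64, 0]) mirror([1, 0, 0]) rotate([0, atan2(416, 780), 0]) cube([28, 32, 884]);
translate([0, 646, 0]) rotate([0, atan2(416, 780), 0]) cube([28, 32, 884]);
translate([944, 646, 0]) mirror([1, 0, 0]) rotate([0, atan2(416, 780), 0]) cube([28, 32, 884]);


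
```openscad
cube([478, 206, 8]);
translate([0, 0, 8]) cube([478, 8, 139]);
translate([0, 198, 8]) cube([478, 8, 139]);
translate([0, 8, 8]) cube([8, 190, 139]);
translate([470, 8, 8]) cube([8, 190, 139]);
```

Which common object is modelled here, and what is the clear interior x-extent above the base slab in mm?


An open box. The internal width is 462 mm.

A 478×206 base slab with four walls standing on it — an open box. The base is 478 mm wide and the walls are 8 mm thick, so the internal width is 478 − 2 × 8 = 462 mm.


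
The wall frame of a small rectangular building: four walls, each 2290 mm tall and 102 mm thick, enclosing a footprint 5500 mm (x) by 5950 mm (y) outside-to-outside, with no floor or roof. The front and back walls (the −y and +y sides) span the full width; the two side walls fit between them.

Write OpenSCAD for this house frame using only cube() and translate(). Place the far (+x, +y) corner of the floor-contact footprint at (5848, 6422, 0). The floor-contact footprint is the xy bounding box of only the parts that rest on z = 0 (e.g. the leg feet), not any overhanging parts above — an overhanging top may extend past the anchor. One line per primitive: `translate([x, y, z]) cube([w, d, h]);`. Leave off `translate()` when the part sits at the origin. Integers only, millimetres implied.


translate([348, 472, 0]) cube([5500, 102, 2290]);
translate([348, 6320, 0]) cube([5500, 102, 2290]);
translate([348, 574, 0]) cube([102, 5746, 2290]);
translate([5746, 574, 0]) cube([102, 5746, 2290]);


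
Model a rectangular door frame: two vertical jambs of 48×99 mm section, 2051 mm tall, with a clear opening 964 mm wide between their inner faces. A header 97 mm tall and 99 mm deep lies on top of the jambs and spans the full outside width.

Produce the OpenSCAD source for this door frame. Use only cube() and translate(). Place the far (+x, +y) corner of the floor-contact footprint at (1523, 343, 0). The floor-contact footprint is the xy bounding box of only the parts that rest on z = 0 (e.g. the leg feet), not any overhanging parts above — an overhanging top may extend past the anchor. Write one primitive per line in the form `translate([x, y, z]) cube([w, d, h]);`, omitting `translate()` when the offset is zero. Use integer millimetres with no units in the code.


translate([463, 244, 0]) cube([48, 99, 2051]);
translate([1475, 244, 0]) cube([48, 99, 2051]);
translate([463, 244, 2051]) cube([1060, 99, 97]);


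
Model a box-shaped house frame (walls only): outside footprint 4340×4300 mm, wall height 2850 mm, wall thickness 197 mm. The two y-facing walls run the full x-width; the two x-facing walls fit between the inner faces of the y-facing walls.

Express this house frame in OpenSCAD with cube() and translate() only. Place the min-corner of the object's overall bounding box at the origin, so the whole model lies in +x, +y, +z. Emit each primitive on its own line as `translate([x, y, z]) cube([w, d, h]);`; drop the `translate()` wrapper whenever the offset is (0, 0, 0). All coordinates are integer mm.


cube([4340, 197, 2850]);
translate([0, 4103, 0]) cube([4340, 197, 2850]);
translate([0, 197, 0]) cube([197, 3906, 2850]);
translate([4143, 197, 0]) cube([197, 3906, 2850]);


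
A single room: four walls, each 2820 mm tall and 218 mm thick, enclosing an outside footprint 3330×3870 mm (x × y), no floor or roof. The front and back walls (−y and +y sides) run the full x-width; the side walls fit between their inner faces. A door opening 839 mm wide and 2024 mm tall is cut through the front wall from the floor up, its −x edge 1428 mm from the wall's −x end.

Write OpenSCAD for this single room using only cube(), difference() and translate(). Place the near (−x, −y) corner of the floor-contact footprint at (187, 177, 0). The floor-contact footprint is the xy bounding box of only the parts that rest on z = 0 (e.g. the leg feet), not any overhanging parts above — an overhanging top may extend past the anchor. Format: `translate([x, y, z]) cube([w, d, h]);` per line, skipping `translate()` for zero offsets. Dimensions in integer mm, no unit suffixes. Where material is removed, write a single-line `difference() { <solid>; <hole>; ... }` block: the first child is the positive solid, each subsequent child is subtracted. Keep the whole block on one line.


difference() { translate([187, 177, 0]) cube([3330, 218, 2820]); translate([1615, 177, 0]) cube([839, 218, 2024]); }
translate([187, 3829, 0]) cube([3330, 218, 2820]);
translate([187, 395, 0]) cube([218, 3434, 2820]);
translate([3299, 395, 0]) cube([218, 3434, 2820]);


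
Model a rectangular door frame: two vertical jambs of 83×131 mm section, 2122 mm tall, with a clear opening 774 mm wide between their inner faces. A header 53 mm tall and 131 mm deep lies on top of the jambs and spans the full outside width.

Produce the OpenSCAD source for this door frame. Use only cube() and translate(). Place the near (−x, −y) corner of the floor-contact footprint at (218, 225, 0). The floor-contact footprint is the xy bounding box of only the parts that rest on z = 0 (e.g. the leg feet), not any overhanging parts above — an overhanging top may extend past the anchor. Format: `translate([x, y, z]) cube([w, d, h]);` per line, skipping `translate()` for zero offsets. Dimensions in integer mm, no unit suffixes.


translate([218, 225, 0]) cube([83, 131, 2122]);
translate([1075, 225, 0]) cube([83, 131, 2122]);
translate([218, 225, 2122]) cube([940, 131, 53]);


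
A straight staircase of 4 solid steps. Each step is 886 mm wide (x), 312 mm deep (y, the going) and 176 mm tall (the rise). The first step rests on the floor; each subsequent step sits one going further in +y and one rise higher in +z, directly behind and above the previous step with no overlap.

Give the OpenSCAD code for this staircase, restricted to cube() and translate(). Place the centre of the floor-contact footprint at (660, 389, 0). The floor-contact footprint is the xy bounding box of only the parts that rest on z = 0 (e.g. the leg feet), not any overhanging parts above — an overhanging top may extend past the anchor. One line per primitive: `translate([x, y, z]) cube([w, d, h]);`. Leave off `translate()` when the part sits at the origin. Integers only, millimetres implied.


translate([217, 233, 0]) cube([886, 312, 176]);
translate([217, 545, 176]) cube([886, 312, 176]);
translate([217, 857, 352]) cube([886, 312, 176]);
translate([217, 1169, 528]) cube([886, 312, 176]);


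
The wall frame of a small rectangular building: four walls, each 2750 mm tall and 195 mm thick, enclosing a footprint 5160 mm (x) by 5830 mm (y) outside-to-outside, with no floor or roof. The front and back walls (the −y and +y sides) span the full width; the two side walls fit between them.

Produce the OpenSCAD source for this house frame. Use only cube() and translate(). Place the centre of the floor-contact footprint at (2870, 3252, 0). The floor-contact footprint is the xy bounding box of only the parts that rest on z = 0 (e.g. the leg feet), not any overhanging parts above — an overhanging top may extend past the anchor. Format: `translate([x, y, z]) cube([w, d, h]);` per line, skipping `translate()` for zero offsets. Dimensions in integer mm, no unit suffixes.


translate([290, 337, 0]) cube([5160, 195, 2750]);
translate([290, 5972, 0]) cube([5160, 195, 2750]);
translate([290, 532, 0]) cube([195, 5440, 2750]);
translate([5255, 532, 0]) cube([195, 5440, 2750]);


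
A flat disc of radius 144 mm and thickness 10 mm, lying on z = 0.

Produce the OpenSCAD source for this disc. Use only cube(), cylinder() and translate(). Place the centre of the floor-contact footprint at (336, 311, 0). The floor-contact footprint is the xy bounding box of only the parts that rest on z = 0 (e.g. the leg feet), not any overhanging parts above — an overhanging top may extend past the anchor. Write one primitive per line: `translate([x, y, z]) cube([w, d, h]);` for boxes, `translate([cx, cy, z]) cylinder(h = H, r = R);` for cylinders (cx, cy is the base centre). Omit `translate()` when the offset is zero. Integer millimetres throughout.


translate([336, 311, 0]) cylinder(h = 10, r = 144);


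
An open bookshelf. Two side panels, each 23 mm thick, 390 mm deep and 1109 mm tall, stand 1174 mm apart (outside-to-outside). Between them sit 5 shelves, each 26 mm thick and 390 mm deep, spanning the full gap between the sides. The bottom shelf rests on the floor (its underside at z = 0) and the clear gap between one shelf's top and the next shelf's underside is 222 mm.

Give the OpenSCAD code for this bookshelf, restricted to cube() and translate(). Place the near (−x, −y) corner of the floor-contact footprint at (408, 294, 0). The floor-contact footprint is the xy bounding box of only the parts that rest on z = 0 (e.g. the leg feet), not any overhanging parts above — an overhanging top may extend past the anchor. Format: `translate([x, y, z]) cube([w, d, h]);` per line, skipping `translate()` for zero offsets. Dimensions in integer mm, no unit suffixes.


translate([408, 294, 0]) cube([23, 390, 1109]);
translate([1559, 294, 0]) cube([23, 390, 1109]);
translate([431, 294, 0]) cube([1128, 390, 26]);
translate([431, 294, 248]) cube([1128, 390, 26]);
translate([431, 294, 496]) cube([1128, 390, 26]);
translate([431, 294, 744]) cube([1128, 390, 26]);
translate([431, 294, 992]) cube([1128, 390, 26]);


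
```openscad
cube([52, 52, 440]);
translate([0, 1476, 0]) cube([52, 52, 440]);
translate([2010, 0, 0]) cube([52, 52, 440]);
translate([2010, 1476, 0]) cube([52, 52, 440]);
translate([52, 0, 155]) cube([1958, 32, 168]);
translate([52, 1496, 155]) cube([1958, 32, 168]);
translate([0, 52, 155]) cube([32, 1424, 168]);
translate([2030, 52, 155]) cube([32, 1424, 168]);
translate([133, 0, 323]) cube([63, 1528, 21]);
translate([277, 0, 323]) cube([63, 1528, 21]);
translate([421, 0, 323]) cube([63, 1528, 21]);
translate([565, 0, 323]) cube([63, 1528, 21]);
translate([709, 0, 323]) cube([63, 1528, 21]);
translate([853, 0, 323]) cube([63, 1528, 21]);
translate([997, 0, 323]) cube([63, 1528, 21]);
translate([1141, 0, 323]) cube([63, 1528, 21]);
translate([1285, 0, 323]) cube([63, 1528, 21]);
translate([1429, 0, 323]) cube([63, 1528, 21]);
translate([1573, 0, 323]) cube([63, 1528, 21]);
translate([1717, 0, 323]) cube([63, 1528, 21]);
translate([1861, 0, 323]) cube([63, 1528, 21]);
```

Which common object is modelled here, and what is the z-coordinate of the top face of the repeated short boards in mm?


A bed frame. The slat-top height is 344 mm.

Four posts, four rails, and a row of slats — a bed frame. Slats sit on the rails at z = 155 + 168 = 323; with slat thickness 21, the top is 344 mm.


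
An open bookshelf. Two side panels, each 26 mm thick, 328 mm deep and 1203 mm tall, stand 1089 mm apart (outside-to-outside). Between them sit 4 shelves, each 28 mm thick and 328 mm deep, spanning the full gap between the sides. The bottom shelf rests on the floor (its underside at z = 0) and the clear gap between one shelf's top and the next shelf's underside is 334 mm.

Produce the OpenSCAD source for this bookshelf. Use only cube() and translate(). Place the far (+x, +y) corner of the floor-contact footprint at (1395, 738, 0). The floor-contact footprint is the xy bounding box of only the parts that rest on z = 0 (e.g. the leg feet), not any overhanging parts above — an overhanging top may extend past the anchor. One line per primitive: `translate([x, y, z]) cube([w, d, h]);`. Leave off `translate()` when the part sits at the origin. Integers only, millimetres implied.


translate([306, 410, 0]) cube([26, 328, 1203]);
translate([1369, 410, 0]) cube([26, 328, 1203]);
translate([332, 410, 0]) cube([1037, 328, 28]);
translate([332, 410, 362]) cube([1037, 328, 28]);
translate([332, 410, 724]) cube([1037, 328, 28]);
translate([332, 410, 1086]) cube([1037, 328, 28]);


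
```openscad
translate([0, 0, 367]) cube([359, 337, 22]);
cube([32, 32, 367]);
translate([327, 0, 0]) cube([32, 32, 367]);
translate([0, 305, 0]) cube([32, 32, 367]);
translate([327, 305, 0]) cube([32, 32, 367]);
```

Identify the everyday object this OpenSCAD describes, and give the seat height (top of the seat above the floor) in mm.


A stool. The seat height is 389 mm.

A 359×337×22 slab at z = 367 on four corner posts — a stool. The seat top is 367 + 22 = 389 mm.


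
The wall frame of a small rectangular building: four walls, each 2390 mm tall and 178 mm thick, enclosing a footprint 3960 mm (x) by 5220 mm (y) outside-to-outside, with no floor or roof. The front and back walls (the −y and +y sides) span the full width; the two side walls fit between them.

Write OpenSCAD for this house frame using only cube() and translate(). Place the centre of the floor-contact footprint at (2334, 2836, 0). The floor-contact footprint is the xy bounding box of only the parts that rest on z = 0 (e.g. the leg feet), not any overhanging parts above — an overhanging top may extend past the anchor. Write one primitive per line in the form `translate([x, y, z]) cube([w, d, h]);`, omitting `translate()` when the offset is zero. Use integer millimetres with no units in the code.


translate([354, 226, 0]) cube([3960, 178, 2390]);
translate([354, 5268, 0]) cube([3960, 178, 2390]);
translate([354, 404, 0]) cube([178, 4864, 2390]);
translate([4136, 404, 0]) cube([178, 4864, 2390]);


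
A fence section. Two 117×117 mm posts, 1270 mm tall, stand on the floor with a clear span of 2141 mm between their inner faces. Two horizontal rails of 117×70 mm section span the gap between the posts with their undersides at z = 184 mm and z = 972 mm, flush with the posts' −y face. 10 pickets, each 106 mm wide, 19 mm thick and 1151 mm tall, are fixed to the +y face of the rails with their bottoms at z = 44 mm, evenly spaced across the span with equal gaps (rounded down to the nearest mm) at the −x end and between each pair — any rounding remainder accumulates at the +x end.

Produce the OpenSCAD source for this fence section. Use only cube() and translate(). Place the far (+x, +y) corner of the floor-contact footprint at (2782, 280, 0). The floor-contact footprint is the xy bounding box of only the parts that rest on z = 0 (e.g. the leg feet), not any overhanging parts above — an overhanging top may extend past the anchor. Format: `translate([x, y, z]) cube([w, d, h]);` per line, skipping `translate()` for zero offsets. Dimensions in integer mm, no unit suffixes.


translate([407, 163, 0]) cube([117, 117, 1270]);
translate([2665, 163, 0]) cube([117, 117, 1270]);
translate([524, 163, 184]) cube([2141, 117, 70]);
translate([524, 163, 972]) cube([2141, 117, 70]);
translate([622, 280, 44]) cube([106, 19, 1151]);
translate([826, 280, 44]) cube([106, 19, 1151]);
translate([1030, 280, 44]) cube([106, 19, 1151]);
translate([1234, 280, 44]) cube([106, 19, 1151]);
translate([1438, 280, 44]) cube([106, 19, 1151]);
translate([1642, 280, 44]) cube([106, 19, 1151]);
translate([1846, 280, 44]) cube([106, 19, 1151]);
translate([2050, 280, 44]) cube([106, 19, 1151]);
translate([2254, 280, 44]) cube([106, 19, 1151]);
translate([2458, 280, 44]) cube([106, 19, 1151]);


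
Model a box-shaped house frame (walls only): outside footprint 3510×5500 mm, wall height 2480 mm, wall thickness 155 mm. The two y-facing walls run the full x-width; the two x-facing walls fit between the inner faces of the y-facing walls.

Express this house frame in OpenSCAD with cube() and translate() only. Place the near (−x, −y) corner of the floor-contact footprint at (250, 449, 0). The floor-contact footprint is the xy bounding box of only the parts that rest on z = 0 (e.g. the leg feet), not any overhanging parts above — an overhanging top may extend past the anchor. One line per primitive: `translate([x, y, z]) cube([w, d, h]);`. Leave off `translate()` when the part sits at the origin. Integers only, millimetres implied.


translate([250, 449, 0]) cube([3510, 155, 2480]);
translate([250, 5794, 0]) cube([3510, 155, 2480]);
translate([250, 604, 0]) cube([155, 5190, 2480]);
translate([3605, 604, 0]) cube([155, 5190, 2480]);


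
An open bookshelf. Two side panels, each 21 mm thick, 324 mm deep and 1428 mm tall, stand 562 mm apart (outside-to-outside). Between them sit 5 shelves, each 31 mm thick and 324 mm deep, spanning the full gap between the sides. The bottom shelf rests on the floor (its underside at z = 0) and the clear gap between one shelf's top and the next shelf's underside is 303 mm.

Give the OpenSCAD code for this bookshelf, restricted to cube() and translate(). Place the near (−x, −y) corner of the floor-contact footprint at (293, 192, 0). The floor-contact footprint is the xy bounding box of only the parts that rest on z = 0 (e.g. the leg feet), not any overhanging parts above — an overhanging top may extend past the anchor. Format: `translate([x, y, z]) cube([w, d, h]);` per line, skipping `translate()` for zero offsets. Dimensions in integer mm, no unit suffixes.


translate([293, 192, 0]) cube([21, 324, 1428]);
translate([834, 192, 0]) cube([21, 324, 1428]);
translate([314, 192, 0]) cube([520, 324, 31]);
translate([314, 192, 334]) cube([520, 324, 31]);
translate([314, 192, 668]) cube([520, 324, 31]);
translate([314, 192, 1002]) cube([520, 324, 31]);
translate([314, 192, 1336]) cube([520, 324, 31]);


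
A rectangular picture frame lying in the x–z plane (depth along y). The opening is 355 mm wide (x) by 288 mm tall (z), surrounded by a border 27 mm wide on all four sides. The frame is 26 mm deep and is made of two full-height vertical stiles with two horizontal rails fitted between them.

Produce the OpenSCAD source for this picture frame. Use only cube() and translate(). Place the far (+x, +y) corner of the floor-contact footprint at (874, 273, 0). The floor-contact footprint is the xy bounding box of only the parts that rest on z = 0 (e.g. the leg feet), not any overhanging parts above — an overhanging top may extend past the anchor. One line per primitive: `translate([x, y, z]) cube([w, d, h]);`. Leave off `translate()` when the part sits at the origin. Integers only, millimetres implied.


translate([465, 247, 0]) cube([27, 26, 342]);
translate([847, 247, 0]) cube([27, 26, 342]);
translate([492, 247, 0]) cube([355, 26, 27]);
translate([492, 247, 315]) cube([355, 26, 27]);
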